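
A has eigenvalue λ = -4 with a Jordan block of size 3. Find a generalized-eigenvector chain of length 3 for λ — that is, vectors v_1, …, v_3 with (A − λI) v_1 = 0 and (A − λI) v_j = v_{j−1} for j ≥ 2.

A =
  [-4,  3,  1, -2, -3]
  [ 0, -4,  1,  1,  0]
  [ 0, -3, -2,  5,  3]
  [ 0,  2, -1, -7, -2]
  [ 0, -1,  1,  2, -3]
A Jordan chain for λ = -4 of length 3:
v_1 = (-4, -1, 1, -1, 0)ᵀ
v_2 = (3, 0, -3, 2, -1)ᵀ
v_3 = (0, 1, 0, 0, 0)ᵀ

Let N = A − (-4)·I. We want v_3 with N^3 v_3 = 0 but N^2 v_3 ≠ 0; then v_{j-1} := N · v_j for j = 3, …, 2.

Pick v_3 = (0, 1, 0, 0, 0)ᵀ.
Then v_2 = N · v_3 = (3, 0, -3, 2, -1)ᵀ.
Then v_1 = N · v_2 = (-4, -1, 1, -1, 0)ᵀ.

Sanity check: (A − (-4)·I) v_1 = (0, 0, 0, 0, 0)ᵀ = 0. ✓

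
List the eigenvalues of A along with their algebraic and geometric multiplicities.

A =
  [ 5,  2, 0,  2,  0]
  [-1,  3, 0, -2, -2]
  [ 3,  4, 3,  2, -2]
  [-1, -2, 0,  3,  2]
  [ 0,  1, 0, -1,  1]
λ = 3: alg = 5, geom = 3

Step 1 — factor the characteristic polynomial to read off the algebraic multiplicities:
  χ_A(x) = (x - 3)^5

Step 2 — compute geometric multiplicities via the rank-nullity identity g(λ) = n − rank(A − λI):
  rank(A − (3)·I) = 2, so dim ker(A − (3)·I) = n − 2 = 3

Summary:
  λ = 3: algebraic multiplicity = 5, geometric multiplicity = 3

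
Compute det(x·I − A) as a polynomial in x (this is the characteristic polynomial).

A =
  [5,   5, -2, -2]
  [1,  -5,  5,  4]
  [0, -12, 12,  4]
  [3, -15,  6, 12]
x^4 - 24*x^3 + 216*x^2 - 864*x + 1296

Expanding det(x·I − A) (e.g. by cofactor expansion or by noting that A is similar to its Jordan form J, which has the same characteristic polynomial as A) gives
  χ_A(x) = x^4 - 24*x^3 + 216*x^2 - 864*x + 1296
which factors as (x - 6)^4. The eigenvalues (with algebraic multiplicities) are λ = 6 with multiplicity 4.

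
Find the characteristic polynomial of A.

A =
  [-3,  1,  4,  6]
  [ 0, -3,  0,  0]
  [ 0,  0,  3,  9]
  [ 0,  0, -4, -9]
x^4 + 12*x^3 + 54*x^2 + 108*x + 81

Expanding det(x·I − A) (e.g. by cofactor expansion or by noting that A is similar to its Jordan form J, which has the same characteristic polynomial as A) gives
  χ_A(x) = x^4 + 12*x^3 + 54*x^2 + 108*x + 81
which factors as (x + 3)^4. The eigenvalues (with algebraic multiplicities) are λ = -3 with multiplicity 4.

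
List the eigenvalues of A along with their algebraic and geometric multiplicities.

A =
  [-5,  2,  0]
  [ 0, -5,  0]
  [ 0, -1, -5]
λ = -5: alg = 3, geom = 2

Step 1 — factor the characteristic polynomial to read off the algebraic multiplicities:
  χ_A(x) = (x + 5)^3

Step 2 — compute geometric multiplicities via the rank-nullity identity g(λ) = n − rank(A − λI):
  rank(A − (-5)·I) = 1, so dim ker(A − (-5)·I) = n − 1 = 2

Summary:
  λ = -5: algebraic multiplicity = 3, geometric multiplicity = 2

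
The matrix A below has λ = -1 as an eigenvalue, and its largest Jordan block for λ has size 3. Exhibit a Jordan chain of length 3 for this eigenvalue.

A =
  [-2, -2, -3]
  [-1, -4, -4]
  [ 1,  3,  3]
A Jordan chain for λ = -1 of length 3:
v_1 = (-1, -1, 1)ᵀ
v_2 = (-2, -3, 3)ᵀ
v_3 = (0, 1, 0)ᵀ

Let N = A − (-1)·I. We want v_3 with N^3 v_3 = 0 but N^2 v_3 ≠ 0; then v_{j-1} := N · v_j for j = 3, …, 2.

Pick v_3 = (0, 1, 0)ᵀ.
Then v_2 = N · v_3 = (-2, -3, 3)ᵀ.
Then v_1 = N · v_2 = (-1, -1, 1)ᵀ.

Sanity check: (A − (-1)·I) v_1 = (0, 0, 0)ᵀ = 0. ✓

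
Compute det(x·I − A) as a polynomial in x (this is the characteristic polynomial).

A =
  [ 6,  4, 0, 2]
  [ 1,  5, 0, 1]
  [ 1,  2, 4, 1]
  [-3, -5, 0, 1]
x^4 - 16*x^3 + 96*x^2 - 256*x + 256

Expanding det(x·I − A) (e.g. by cofactor expansion or by noting that A is similar to its Jordan form J, which has the same characteristic polynomial as A) gives
  χ_A(x) = x^4 - 16*x^3 + 96*x^2 - 256*x + 256
which factors as (x - 4)^4. The eigenvalues (with algebraic multiplicities) are λ = 4 with multiplicity 4.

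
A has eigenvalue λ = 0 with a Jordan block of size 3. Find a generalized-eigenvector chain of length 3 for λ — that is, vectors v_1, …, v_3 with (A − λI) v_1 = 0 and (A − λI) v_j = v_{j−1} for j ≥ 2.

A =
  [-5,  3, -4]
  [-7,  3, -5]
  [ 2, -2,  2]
A Jordan chain for λ = 0 of length 3:
v_1 = (-4, 4, 8)ᵀ
v_2 = (-5, -7, 2)ᵀ
v_3 = (1, 0, 0)ᵀ

Let N = A − (0)·I. We want v_3 with N^3 v_3 = 0 but N^2 v_3 ≠ 0; then v_{j-1} := N · v_j for j = 3, …, 2.

Pick v_3 = (1, 0, 0)ᵀ.
Then v_2 = N · v_3 = (-5, -7, 2)ᵀ.
Then v_1 = N · v_2 = (-4, 4, 8)ᵀ.

Sanity check: (A − (0)·I) v_1 = (0, 0, 0)ᵀ = 0. ✓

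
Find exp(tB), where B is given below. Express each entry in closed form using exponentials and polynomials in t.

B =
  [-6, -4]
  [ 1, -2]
e^{tB} =
  [-2*t*exp(-4*t) + exp(-4*t), -4*t*exp(-4*t)]
  [t*exp(-4*t), 2*t*exp(-4*t) + exp(-4*t)]

Strategy: write B = P · J · P⁻¹ where J is a Jordan canonical form, so e^{tB} = P · e^{tJ} · P⁻¹, and e^{tJ} can be computed block-by-block.

B has Jordan form
J =
  [-4,  1]
  [ 0, -4]
(up to reordering of blocks).

Per-block formulas:
  For a 2×2 Jordan block J_2(-4): exp(t · J_2(-4)) = e^(-4t)·(I + t·N), where N is the 2×2 nilpotent shift.

After assembling e^{tJ} and conjugating by P, we get:

e^{tB} =
  [-2*t*exp(-4*t) + exp(-4*t), -4*t*exp(-4*t)]
  [t*exp(-4*t), 2*t*exp(-4*t) + exp(-4*t)]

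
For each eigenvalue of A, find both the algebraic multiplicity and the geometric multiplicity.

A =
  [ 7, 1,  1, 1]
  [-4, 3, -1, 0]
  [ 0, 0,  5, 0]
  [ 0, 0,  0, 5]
λ = 5: alg = 4, geom = 2

Step 1 — factor the characteristic polynomial to read off the algebraic multiplicities:
  χ_A(x) = (x - 5)^4

Step 2 — compute geometric multiplicities via the rank-nullity identity g(λ) = n − rank(A − λI):
  rank(A − (5)·I) = 2, so dim ker(A − (5)·I) = n − 2 = 2

Summary:
  λ = 5: algebraic multiplicity = 4, geometric multiplicity = 2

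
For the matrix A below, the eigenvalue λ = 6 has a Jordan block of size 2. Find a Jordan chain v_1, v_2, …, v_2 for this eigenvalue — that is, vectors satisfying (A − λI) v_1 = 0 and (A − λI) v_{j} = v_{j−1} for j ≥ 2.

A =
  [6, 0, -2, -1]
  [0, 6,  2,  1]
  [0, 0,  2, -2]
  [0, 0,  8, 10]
A Jordan chain for λ = 6 of length 2:
v_1 = (-2, 2, -4, 8)ᵀ
v_2 = (0, 0, 1, 0)ᵀ

Let N = A − (6)·I. We want v_2 with N^2 v_2 = 0 but N^1 v_2 ≠ 0; then v_{j-1} := N · v_j for j = 2, …, 2.

Pick v_2 = (0, 0, 1, 0)ᵀ.
Then v_1 = N · v_2 = (-2, 2, -4, 8)ᵀ.

Sanity check: (A − (6)·I) v_1 = (0, 0, 0, 0)ᵀ = 0. ✓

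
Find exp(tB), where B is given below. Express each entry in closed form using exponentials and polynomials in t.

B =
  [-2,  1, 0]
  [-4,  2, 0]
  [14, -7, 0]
e^{tB} =
  [1 - 2*t, t, 0]
  [-4*t, 2*t + 1, 0]
  [14*t, -7*t, 1]

Strategy: write B = P · J · P⁻¹ where J is a Jordan canonical form, so e^{tB} = P · e^{tJ} · P⁻¹, and e^{tJ} can be computed block-by-block.

B has Jordan form
J =
  [0, 1, 0]
  [0, 0, 0]
  [0, 0, 0]
(up to reordering of blocks).

Per-block formulas:
  For a 2×2 Jordan block J_2(0): exp(t · J_2(0)) = e^(0t)·(I + t·N), where N is the 2×2 nilpotent shift.
  For a 1×1 block at λ = 0: exp(t · [0]) = [e^(0t)].

After assembling e^{tJ} and conjugating by P, we get:

e^{tB} =
  [1 - 2*t, t, 0]
  [-4*t, 2*t + 1, 0]
  [14*t, -7*t, 1]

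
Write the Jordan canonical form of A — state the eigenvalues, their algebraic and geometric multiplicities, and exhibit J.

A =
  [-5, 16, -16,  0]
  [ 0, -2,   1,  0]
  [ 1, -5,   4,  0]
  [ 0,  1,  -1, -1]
J_3(-1) ⊕ J_1(-1)

The characteristic polynomial is
  det(x·I − A) = x^4 + 4*x^3 + 6*x^2 + 4*x + 1 = (x + 1)^4

Eigenvalues and multiplicities (the geometric multiplicity of λ is n − rank(A − λI), which equals the number of Jordan blocks for λ):
  λ = -1: algebraic multiplicity = 4, geometric multiplicity = 2

Determining the block sizes for each eigenvalue:
  λ = -1: with am = 4 and gm = 2, the partition is not yet determined (e.g. several partitions of 4 into 2 parts exist). Let N = A − (-1)·I. Computing rank(N^1) = 2, rank(N^2) = 1, rank(N^3) = 0; the number of blocks of size ≥ j is rank(N^{j−1}) − rank(N^j), giving [2, 1, 1]. So we have 1 block(s) of size 3, 1 block(s) of size 1 → block sizes [3, 1]

Assembling the blocks gives a Jordan form
J =
  [-1,  1,  0,  0]
  [ 0, -1,  1,  0]
  [ 0,  0, -1,  0]
  [ 0,  0,  0, -1]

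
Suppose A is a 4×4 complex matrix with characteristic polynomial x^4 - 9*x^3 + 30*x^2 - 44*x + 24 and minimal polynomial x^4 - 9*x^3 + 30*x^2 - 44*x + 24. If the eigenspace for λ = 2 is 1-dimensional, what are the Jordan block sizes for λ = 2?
Block sizes for λ = 2: [3]

Step 1 — from the characteristic polynomial, algebraic multiplicity of λ = 2 is 3. From dim ker(A − (2)·I) = 1, there are exactly 1 Jordan blocks for λ = 2.
Step 2 — from the minimal polynomial, the factor (x − 2)^3 tells us the largest block for λ = 2 has size 3.
Step 3 — with total size 3, 1 blocks, and largest block 3, the block sizes (in nonincreasing order) are [3].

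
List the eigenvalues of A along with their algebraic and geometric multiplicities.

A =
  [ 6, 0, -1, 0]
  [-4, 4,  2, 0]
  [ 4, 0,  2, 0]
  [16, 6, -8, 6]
λ = 4: alg = 3, geom = 2; λ = 6: alg = 1, geom = 1

Step 1 — factor the characteristic polynomial to read off the algebraic multiplicities:
  χ_A(x) = (x - 6)*(x - 4)^3

Step 2 — compute geometric multiplicities via the rank-nullity identity g(λ) = n − rank(A − λI):
  rank(A − (4)·I) = 2, so dim ker(A − (4)·I) = n − 2 = 2
  rank(A − (6)·I) = 3, so dim ker(A − (6)·I) = n − 3 = 1

Summary:
  λ = 4: algebraic multiplicity = 3, geometric multiplicity = 2
  λ = 6: algebraic multiplicity = 1, geometric multiplicity = 1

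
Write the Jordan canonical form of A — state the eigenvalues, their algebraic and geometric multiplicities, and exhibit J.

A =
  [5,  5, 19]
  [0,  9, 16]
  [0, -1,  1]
J_3(5)

The characteristic polynomial is
  det(x·I − A) = x^3 - 15*x^2 + 75*x - 125 = (x - 5)^3

Eigenvalues and multiplicities (the geometric multiplicity of λ is n − rank(A − λI), which equals the number of Jordan blocks for λ):
  λ = 5: algebraic multiplicity = 3, geometric multiplicity = 1

Determining the block sizes for each eigenvalue:
  λ = 5: one block (gm = 1), so the single block has size am = 3 → block sizes [3]

Assembling the blocks gives a Jordan form
J =
  [5, 1, 0]
  [0, 5, 1]
  [0, 0, 5]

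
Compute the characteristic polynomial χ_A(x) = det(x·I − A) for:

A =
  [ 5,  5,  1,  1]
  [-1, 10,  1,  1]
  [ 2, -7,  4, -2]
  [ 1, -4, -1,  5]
x^4 - 24*x^3 + 216*x^2 - 864*x + 1296

Expanding det(x·I − A) (e.g. by cofactor expansion or by noting that A is similar to its Jordan form J, which has the same characteristic polynomial as A) gives
  χ_A(x) = x^4 - 24*x^3 + 216*x^2 - 864*x + 1296
which factors as (x - 6)^4. The eigenvalues (with algebraic multiplicities) are λ = 6 with multiplicity 4.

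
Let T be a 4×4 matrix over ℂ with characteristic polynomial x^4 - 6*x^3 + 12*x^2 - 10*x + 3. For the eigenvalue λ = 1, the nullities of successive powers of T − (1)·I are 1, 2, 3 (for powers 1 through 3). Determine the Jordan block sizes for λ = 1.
Block sizes for λ = 1: [3]

From the dimensions of kernels of powers, the number of Jordan blocks of size at least j is d_j − d_{j−1} where d_j = dim ker(N^j) (with d_0 = 0). Computing the differences gives [1, 1, 1].
The number of blocks of size exactly k is (#blocks of size ≥ k) − (#blocks of size ≥ k + 1), so the partition is: 1 block(s) of size 3.
In nonincreasing order the block sizes are [3].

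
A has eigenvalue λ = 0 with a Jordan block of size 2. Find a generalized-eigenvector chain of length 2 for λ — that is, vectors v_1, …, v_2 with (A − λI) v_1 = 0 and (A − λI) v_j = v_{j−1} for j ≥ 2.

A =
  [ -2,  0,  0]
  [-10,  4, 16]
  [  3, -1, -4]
A Jordan chain for λ = 0 of length 2:
v_1 = (0, 4, -1)ᵀ
v_2 = (0, 1, 0)ᵀ

Let N = A − (0)·I. We want v_2 with N^2 v_2 = 0 but N^1 v_2 ≠ 0; then v_{j-1} := N · v_j for j = 2, …, 2.

Pick v_2 = (0, 1, 0)ᵀ.
Then v_1 = N · v_2 = (0, 4, -1)ᵀ.

Sanity check: (A − (0)·I) v_1 = (0, 0, 0)ᵀ = 0. ✓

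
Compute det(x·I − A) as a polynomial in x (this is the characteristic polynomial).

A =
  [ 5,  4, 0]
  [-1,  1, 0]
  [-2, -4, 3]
x^3 - 9*x^2 + 27*x - 27

Expanding det(x·I − A) (e.g. by cofactor expansion or by noting that A is similar to its Jordan form J, which has the same characteristic polynomial as A) gives
  χ_A(x) = x^3 - 9*x^2 + 27*x - 27
which factors as (x - 3)^3. The eigenvalues (with algebraic multiplicities) are λ = 3 with multiplicity 3.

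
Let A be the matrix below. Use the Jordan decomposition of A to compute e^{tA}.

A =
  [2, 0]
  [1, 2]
e^{tA} =
  [exp(2*t), 0]
  [t*exp(2*t), exp(2*t)]

Strategy: write A = P · J · P⁻¹ where J is a Jordan canonical form, so e^{tA} = P · e^{tJ} · P⁻¹, and e^{tJ} can be computed block-by-block.

A has Jordan form
J =
  [2, 1]
  [0, 2]
(up to reordering of blocks).

Per-block formulas:
  For a 2×2 Jordan block J_2(2): exp(t · J_2(2)) = e^(2t)·(I + t·N), where N is the 2×2 nilpotent shift.

After assembling e^{tJ} and conjugating by P, we get:

e^{tA} =
  [exp(2*t), 0]
  [t*exp(2*t), exp(2*t)]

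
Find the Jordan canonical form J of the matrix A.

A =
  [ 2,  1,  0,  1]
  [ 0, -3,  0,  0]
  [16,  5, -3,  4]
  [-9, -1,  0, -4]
J_2(-3) ⊕ J_2(-1)

The characteristic polynomial is
  det(x·I − A) = x^4 + 8*x^3 + 22*x^2 + 24*x + 9 = (x + 1)^2*(x + 3)^2

Eigenvalues and multiplicities (the geometric multiplicity of λ is n − rank(A − λI), which equals the number of Jordan blocks for λ):
  λ = -3: algebraic multiplicity = 2, geometric multiplicity = 1
  λ = -1: algebraic multiplicity = 2, geometric multiplicity = 1

Determining the block sizes for each eigenvalue:
  λ = -3: one block (gm = 1), so the single block has size am = 2 → block sizes [2]
  λ = -1: one block (gm = 1), so the single block has size am = 2 → block sizes [2]

Assembling the blocks gives a Jordan form
J =
  [-3,  1,  0,  0]
  [ 0, -3,  0,  0]
  [ 0,  0, -1,  1]
  [ 0,  0,  0, -1]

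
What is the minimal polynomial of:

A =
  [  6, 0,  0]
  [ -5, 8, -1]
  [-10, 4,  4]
x^2 - 12*x + 36

The characteristic polynomial is χ_A(x) = (x - 6)^3, so the eigenvalues are known. The minimal polynomial is
  m_A(x) = Π_λ (x − λ)^{k_λ}
where k_λ is the size of the *largest* Jordan block for λ (equivalently, the smallest k with (A − λI)^k v = 0 for every generalised eigenvector v of λ).

  λ = 6: largest Jordan block has size 2, contributing (x − 6)^2

So m_A(x) = (x - 6)^2 = x^2 - 12*x + 36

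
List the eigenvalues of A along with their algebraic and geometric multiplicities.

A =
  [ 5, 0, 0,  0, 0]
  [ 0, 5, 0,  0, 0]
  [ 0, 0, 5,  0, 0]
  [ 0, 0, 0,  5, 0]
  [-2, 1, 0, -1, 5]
λ = 5: alg = 5, geom = 4

Step 1 — factor the characteristic polynomial to read off the algebraic multiplicities:
  χ_A(x) = (x - 5)^5

Step 2 — compute geometric multiplicities via the rank-nullity identity g(λ) = n − rank(A − λI):
  rank(A − (5)·I) = 1, so dim ker(A − (5)·I) = n − 1 = 4

Summary:
  λ = 5: algebraic multiplicity = 5, geometric multiplicity = 4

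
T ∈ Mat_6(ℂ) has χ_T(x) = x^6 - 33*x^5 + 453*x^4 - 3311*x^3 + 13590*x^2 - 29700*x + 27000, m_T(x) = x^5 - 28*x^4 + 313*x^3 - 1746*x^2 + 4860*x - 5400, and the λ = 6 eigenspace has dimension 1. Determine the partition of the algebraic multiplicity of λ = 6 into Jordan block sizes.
Block sizes for λ = 6: [3]

Step 1 — from the characteristic polynomial, algebraic multiplicity of λ = 6 is 3. From dim ker(T − (6)·I) = 1, there are exactly 1 Jordan blocks for λ = 6.
Step 2 — from the minimal polynomial, the factor (x − 6)^3 tells us the largest block for λ = 6 has size 3.
Step 3 — with total size 3, 1 blocks, and largest block 3, the block sizes (in nonincreasing order) are [3].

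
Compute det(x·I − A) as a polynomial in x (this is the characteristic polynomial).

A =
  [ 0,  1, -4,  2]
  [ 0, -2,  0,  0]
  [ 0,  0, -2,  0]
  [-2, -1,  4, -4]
x^4 + 8*x^3 + 24*x^2 + 32*x + 16

Expanding det(x·I − A) (e.g. by cofactor expansion or by noting that A is similar to its Jordan form J, which has the same characteristic polynomial as A) gives
  χ_A(x) = x^4 + 8*x^3 + 24*x^2 + 32*x + 16
which factors as (x + 2)^4. The eigenvalues (with algebraic multiplicities) are λ = -2 with multiplicity 4.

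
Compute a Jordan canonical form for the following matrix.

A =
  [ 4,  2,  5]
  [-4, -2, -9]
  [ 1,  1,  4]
J_3(2)

The characteristic polynomial is
  det(x·I − A) = x^3 - 6*x^2 + 12*x - 8 = (x - 2)^3

Eigenvalues and multiplicities (the geometric multiplicity of λ is n − rank(A − λI), which equals the number of Jordan blocks for λ):
  λ = 2: algebraic multiplicity = 3, geometric multiplicity = 1

Determining the block sizes for each eigenvalue:
  λ = 2: one block (gm = 1), so the single block has size am = 3 → block sizes [3]

Assembling the blocks gives a Jordan form
J =
  [2, 1, 0]
  [0, 2, 1]
  [0, 0, 2]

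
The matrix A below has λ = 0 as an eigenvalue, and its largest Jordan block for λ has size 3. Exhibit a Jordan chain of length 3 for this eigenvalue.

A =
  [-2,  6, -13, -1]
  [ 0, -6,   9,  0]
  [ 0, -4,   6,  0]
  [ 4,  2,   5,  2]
A Jordan chain for λ = 0 of length 3:
v_1 = (2, 0, 0, -4)ᵀ
v_2 = (6, -6, -4, 2)ᵀ
v_3 = (0, 1, 0, 0)ᵀ

Let N = A − (0)·I. We want v_3 with N^3 v_3 = 0 but N^2 v_3 ≠ 0; then v_{j-1} := N · v_j for j = 3, …, 2.

Pick v_3 = (0, 1, 0, 0)ᵀ.
Then v_2 = N · v_3 = (6, -6, -4, 2)ᵀ.
Then v_1 = N · v_2 = (2, 0, 0, -4)ᵀ.

Sanity check: (A − (0)·I) v_1 = (0, 0, 0, 0)ᵀ = 0. ✓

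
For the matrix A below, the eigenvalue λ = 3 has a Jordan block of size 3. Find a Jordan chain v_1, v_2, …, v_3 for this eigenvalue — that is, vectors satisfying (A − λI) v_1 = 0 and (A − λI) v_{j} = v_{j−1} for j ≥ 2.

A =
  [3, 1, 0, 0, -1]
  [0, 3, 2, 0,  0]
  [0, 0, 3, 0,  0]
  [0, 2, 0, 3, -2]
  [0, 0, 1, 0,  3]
A Jordan chain for λ = 3 of length 3:
v_1 = (1, 0, 0, 2, 0)ᵀ
v_2 = (0, 2, 0, 0, 1)ᵀ
v_3 = (0, 0, 1, 0, 0)ᵀ

Let N = A − (3)·I. We want v_3 with N^3 v_3 = 0 but N^2 v_3 ≠ 0; then v_{j-1} := N · v_j for j = 3, …, 2.

Pick v_3 = (0, 0, 1, 0, 0)ᵀ.
Then v_2 = N · v_3 = (0, 2, 0, 0, 1)ᵀ.
Then v_1 = N · v_2 = (1, 0, 0, 2, 0)ᵀ.

Sanity check: (A − (3)·I) v_1 = (0, 0, 0, 0, 0)ᵀ = 0. ✓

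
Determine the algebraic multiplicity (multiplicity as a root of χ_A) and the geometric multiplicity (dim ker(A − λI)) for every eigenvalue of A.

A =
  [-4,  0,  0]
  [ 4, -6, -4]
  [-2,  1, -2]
λ = -4: alg = 3, geom = 2

Step 1 — factor the characteristic polynomial to read off the algebraic multiplicities:
  χ_A(x) = (x + 4)^3

Step 2 — compute geometric multiplicities via the rank-nullity identity g(λ) = n − rank(A − λI):
  rank(A − (-4)·I) = 1, so dim ker(A − (-4)·I) = n − 1 = 2

Summary:
  λ = -4: algebraic multiplicity = 3, geometric multiplicity = 2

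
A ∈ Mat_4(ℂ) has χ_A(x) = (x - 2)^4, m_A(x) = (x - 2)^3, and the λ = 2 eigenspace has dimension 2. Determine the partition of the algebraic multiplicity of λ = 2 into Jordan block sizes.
Block sizes for λ = 2: [3, 1]

Step 1 — from the characteristic polynomial, algebraic multiplicity of λ = 2 is 4. From dim ker(A − (2)·I) = 2, there are exactly 2 Jordan blocks for λ = 2.
Step 2 — from the minimal polynomial, the factor (x − 2)^3 tells us the largest block for λ = 2 has size 3.
Step 3 — with total size 4, 2 blocks, and largest block 3, the block sizes (in nonincreasing order) are [3, 1].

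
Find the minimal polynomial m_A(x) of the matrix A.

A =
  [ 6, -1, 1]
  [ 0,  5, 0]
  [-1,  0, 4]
x^3 - 15*x^2 + 75*x - 125

The characteristic polynomial is χ_A(x) = (x - 5)^3, so the eigenvalues are known. The minimal polynomial is
  m_A(x) = Π_λ (x − λ)^{k_λ}
where k_λ is the size of the *largest* Jordan block for λ (equivalently, the smallest k with (A − λI)^k v = 0 for every generalised eigenvector v of λ).

  λ = 5: largest Jordan block has size 3, contributing (x − 5)^3

So m_A(x) = (x - 5)^3 = x^3 - 15*x^2 + 75*x - 125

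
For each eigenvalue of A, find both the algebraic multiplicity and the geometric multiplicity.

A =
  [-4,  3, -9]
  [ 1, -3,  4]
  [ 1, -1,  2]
λ = -2: alg = 2, geom = 1; λ = -1: alg = 1, geom = 1

Step 1 — factor the characteristic polynomial to read off the algebraic multiplicities:
  χ_A(x) = (x + 1)*(x + 2)^2

Step 2 — compute geometric multiplicities via the rank-nullity identity g(λ) = n − rank(A − λI):
  rank(A − (-2)·I) = 2, so dim ker(A − (-2)·I) = n − 2 = 1
  rank(A − (-1)·I) = 2, so dim ker(A − (-1)·I) = n − 2 = 1

Summary:
  λ = -2: algebraic multiplicity = 2, geometric multiplicity = 1
  λ = -1: algebraic multiplicity = 1, geometric multiplicity = 1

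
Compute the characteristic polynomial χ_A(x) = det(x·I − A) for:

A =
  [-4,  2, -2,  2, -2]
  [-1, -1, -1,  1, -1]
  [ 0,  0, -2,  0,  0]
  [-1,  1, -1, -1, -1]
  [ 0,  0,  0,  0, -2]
x^5 + 10*x^4 + 40*x^3 + 80*x^2 + 80*x + 32

Expanding det(x·I − A) (e.g. by cofactor expansion or by noting that A is similar to its Jordan form J, which has the same characteristic polynomial as A) gives
  χ_A(x) = x^5 + 10*x^4 + 40*x^3 + 80*x^2 + 80*x + 32
which factors as (x + 2)^5. The eigenvalues (with algebraic multiplicities) are λ = -2 with multiplicity 5.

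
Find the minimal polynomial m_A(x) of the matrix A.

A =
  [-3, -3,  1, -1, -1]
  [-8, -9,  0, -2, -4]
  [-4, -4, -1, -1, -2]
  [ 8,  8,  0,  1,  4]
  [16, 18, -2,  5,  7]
x^2 + 2*x + 1

The characteristic polynomial is χ_A(x) = (x + 1)^5, so the eigenvalues are known. The minimal polynomial is
  m_A(x) = Π_λ (x − λ)^{k_λ}
where k_λ is the size of the *largest* Jordan block for λ (equivalently, the smallest k with (A − λI)^k v = 0 for every generalised eigenvector v of λ).

  λ = -1: largest Jordan block has size 2, contributing (x + 1)^2

So m_A(x) = (x + 1)^2 = x^2 + 2*x + 1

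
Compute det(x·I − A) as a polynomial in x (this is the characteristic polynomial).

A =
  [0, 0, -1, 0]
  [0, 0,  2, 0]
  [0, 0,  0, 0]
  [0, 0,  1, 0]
x^4

Expanding det(x·I − A) (e.g. by cofactor expansion or by noting that A is similar to its Jordan form J, which has the same characteristic polynomial as A) gives
  χ_A(x) = x^4
which factors as x^4. The eigenvalues (with algebraic multiplicities) are λ = 0 with multiplicity 4.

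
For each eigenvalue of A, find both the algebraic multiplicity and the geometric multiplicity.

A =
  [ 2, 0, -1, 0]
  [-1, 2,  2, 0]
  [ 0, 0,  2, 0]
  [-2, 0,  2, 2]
λ = 2: alg = 4, geom = 2

Step 1 — factor the characteristic polynomial to read off the algebraic multiplicities:
  χ_A(x) = (x - 2)^4

Step 2 — compute geometric multiplicities via the rank-nullity identity g(λ) = n − rank(A − λI):
  rank(A − (2)·I) = 2, so dim ker(A − (2)·I) = n − 2 = 2

Summary:
  λ = 2: algebraic multiplicity = 4, geometric multiplicity = 2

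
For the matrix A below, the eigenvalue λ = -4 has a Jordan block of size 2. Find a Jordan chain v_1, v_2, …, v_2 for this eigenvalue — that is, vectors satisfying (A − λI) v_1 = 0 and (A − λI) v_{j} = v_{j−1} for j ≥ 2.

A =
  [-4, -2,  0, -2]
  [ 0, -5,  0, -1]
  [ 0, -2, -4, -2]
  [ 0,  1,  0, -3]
A Jordan chain for λ = -4 of length 2:
v_1 = (-2, -1, -2, 1)ᵀ
v_2 = (0, 1, 0, 0)ᵀ

Let N = A − (-4)·I. We want v_2 with N^2 v_2 = 0 but N^1 v_2 ≠ 0; then v_{j-1} := N · v_j for j = 2, …, 2.

Pick v_2 = (0, 1, 0, 0)ᵀ.
Then v_1 = N · v_2 = (-2, -1, -2, 1)ᵀ.

Sanity check: (A − (-4)·I) v_1 = (0, 0, 0, 0)ᵀ = 0. ✓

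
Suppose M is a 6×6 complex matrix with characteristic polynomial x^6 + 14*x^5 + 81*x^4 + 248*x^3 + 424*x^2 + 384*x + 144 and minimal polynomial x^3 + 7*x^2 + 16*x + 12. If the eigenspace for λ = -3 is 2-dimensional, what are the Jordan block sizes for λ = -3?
Block sizes for λ = -3: [1, 1]

Step 1 — from the characteristic polynomial, algebraic multiplicity of λ = -3 is 2. From dim ker(M − (-3)·I) = 2, there are exactly 2 Jordan blocks for λ = -3.
Step 2 — from the minimal polynomial, the factor (x + 3) tells us the largest block for λ = -3 has size 1.
Step 3 — with total size 2, 2 blocks, and largest block 1, the block sizes (in nonincreasing order) are [1, 1].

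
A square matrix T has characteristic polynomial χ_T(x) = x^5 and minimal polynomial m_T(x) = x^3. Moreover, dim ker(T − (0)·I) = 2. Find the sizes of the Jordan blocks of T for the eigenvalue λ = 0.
Block sizes for λ = 0: [3, 2]

Step 1 — from the characteristic polynomial, algebraic multiplicity of λ = 0 is 5. From dim ker(T − (0)·I) = 2, there are exactly 2 Jordan blocks for λ = 0.
Step 2 — from the minimal polynomial, the factor (x − 0)^3 tells us the largest block for λ = 0 has size 3.
Step 3 — with total size 5, 2 blocks, and largest block 3, the block sizes (in nonincreasing order) are [3, 2].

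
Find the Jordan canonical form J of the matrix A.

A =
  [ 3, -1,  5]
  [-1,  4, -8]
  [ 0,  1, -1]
J_3(2)

The characteristic polynomial is
  det(x·I − A) = x^3 - 6*x^2 + 12*x - 8 = (x - 2)^3

Eigenvalues and multiplicities (the geometric multiplicity of λ is n − rank(A − λI), which equals the number of Jordan blocks for λ):
  λ = 2: algebraic multiplicity = 3, geometric multiplicity = 1

Determining the block sizes for each eigenvalue:
  λ = 2: one block (gm = 1), so the single block has size am = 3 → block sizes [3]

Assembling the blocks gives a Jordan form
J =
  [2, 1, 0]
  [0, 2, 1]
  [0, 0, 2]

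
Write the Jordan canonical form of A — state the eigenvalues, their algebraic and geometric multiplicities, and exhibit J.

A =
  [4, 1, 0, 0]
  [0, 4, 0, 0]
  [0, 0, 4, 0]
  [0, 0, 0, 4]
J_2(4) ⊕ J_1(4) ⊕ J_1(4)

The characteristic polynomial is
  det(x·I − A) = x^4 - 16*x^3 + 96*x^2 - 256*x + 256 = (x - 4)^4

Eigenvalues and multiplicities (the geometric multiplicity of λ is n − rank(A − λI), which equals the number of Jordan blocks for λ):
  λ = 4: algebraic multiplicity = 4, geometric multiplicity = 3

Determining the block sizes for each eigenvalue:
  λ = 4: 3 blocks summing to 4 forces exactly one block of size 2 and the rest size 1 → block sizes [2, 1, 1]

Assembling the blocks gives a Jordan form
J =
  [4, 1, 0, 0]
  [0, 4, 0, 0]
  [0, 0, 4, 0]
  [0, 0, 0, 4]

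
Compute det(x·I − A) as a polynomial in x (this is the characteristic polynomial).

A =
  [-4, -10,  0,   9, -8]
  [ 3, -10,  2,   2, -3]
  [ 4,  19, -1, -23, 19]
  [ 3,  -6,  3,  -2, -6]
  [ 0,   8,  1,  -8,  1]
x^5 + 16*x^4 + 70*x^3 - 100*x^2 - 1375*x - 2500

Expanding det(x·I − A) (e.g. by cofactor expansion or by noting that A is similar to its Jordan form J, which has the same characteristic polynomial as A) gives
  χ_A(x) = x^5 + 16*x^4 + 70*x^3 - 100*x^2 - 1375*x - 2500
which factors as (x - 4)*(x + 5)^4. The eigenvalues (with algebraic multiplicities) are λ = -5 with multiplicity 4, λ = 4 with multiplicity 1.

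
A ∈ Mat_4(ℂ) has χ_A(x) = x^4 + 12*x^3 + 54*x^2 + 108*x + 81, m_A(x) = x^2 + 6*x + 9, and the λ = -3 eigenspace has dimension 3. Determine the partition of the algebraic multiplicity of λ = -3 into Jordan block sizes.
Block sizes for λ = -3: [2, 1, 1]

Step 1 — from the characteristic polynomial, algebraic multiplicity of λ = -3 is 4. From dim ker(A − (-3)·I) = 3, there are exactly 3 Jordan blocks for λ = -3.
Step 2 — from the minimal polynomial, the factor (x + 3)^2 tells us the largest block for λ = -3 has size 2.
Step 3 — with total size 4, 3 blocks, and largest block 2, the block sizes (in nonincreasing order) are [2, 1, 1].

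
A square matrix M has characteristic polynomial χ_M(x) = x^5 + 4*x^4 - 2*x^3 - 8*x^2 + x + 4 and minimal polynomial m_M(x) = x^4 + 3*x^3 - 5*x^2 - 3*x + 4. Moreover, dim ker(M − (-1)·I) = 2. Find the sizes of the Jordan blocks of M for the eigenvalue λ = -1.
Block sizes for λ = -1: [1, 1]

Step 1 — from the characteristic polynomial, algebraic multiplicity of λ = -1 is 2. From dim ker(M − (-1)·I) = 2, there are exactly 2 Jordan blocks for λ = -1.
Step 2 — from the minimal polynomial, the factor (x + 1) tells us the largest block for λ = -1 has size 1.
Step 3 — with total size 2, 2 blocks, and largest block 1, the block sizes (in nonincreasing order) are [1, 1].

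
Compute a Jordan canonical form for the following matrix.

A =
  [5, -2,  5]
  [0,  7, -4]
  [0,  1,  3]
J_3(5)

The characteristic polynomial is
  det(x·I − A) = x^3 - 15*x^2 + 75*x - 125 = (x - 5)^3

Eigenvalues and multiplicities (the geometric multiplicity of λ is n − rank(A − λI), which equals the number of Jordan blocks for λ):
  λ = 5: algebraic multiplicity = 3, geometric multiplicity = 1

Determining the block sizes for each eigenvalue:
  λ = 5: one block (gm = 1), so the single block has size am = 3 → block sizes [3]

Assembling the blocks gives a Jordan form
J =
  [5, 1, 0]
  [0, 5, 1]
  [0, 0, 5]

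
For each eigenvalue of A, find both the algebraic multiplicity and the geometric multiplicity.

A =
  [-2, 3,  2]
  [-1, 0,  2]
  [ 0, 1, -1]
λ = -1: alg = 3, geom = 1

Step 1 — factor the characteristic polynomial to read off the algebraic multiplicities:
  χ_A(x) = (x + 1)^3

Step 2 — compute geometric multiplicities via the rank-nullity identity g(λ) = n − rank(A − λI):
  rank(A − (-1)·I) = 2, so dim ker(A − (-1)·I) = n − 2 = 1

Summary:
  λ = -1: algebraic multiplicity = 3, geometric multiplicity = 1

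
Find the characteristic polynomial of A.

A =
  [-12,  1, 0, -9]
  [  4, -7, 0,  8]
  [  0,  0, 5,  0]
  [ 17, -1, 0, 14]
x^4 - 50*x^2 + 625

Expanding det(x·I − A) (e.g. by cofactor expansion or by noting that A is similar to its Jordan form J, which has the same characteristic polynomial as A) gives
  χ_A(x) = x^4 - 50*x^2 + 625
which factors as (x - 5)^2*(x + 5)^2. The eigenvalues (with algebraic multiplicities) are λ = -5 with multiplicity 2, λ = 5 with multiplicity 2.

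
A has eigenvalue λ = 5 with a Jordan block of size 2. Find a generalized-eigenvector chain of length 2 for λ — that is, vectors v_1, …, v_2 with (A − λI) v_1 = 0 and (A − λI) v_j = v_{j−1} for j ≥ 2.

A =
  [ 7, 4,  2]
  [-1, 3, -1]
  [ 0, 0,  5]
A Jordan chain for λ = 5 of length 2:
v_1 = (2, -1, 0)ᵀ
v_2 = (1, 0, 0)ᵀ

Let N = A − (5)·I. We want v_2 with N^2 v_2 = 0 but N^1 v_2 ≠ 0; then v_{j-1} := N · v_j for j = 2, …, 2.

Pick v_2 = (1, 0, 0)ᵀ.
Then v_1 = N · v_2 = (2, -1, 0)ᵀ.

Sanity check: (A − (5)·I) v_1 = (0, 0, 0)ᵀ = 0. ✓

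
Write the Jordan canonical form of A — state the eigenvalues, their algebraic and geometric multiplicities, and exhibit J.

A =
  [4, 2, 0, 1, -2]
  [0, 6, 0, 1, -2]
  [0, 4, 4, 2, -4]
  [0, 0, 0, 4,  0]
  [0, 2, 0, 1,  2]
J_2(4) ⊕ J_1(4) ⊕ J_1(4) ⊕ J_1(4)

The characteristic polynomial is
  det(x·I − A) = x^5 - 20*x^4 + 160*x^3 - 640*x^2 + 1280*x - 1024 = (x - 4)^5

Eigenvalues and multiplicities (the geometric multiplicity of λ is n − rank(A − λI), which equals the number of Jordan blocks for λ):
  λ = 4: algebraic multiplicity = 5, geometric multiplicity = 4

Determining the block sizes for each eigenvalue:
  λ = 4: 4 blocks summing to 5 forces exactly one block of size 2 and the rest size 1 → block sizes [2, 1, 1, 1]

Assembling the blocks gives a Jordan form
J =
  [4, 1, 0, 0, 0]
  [0, 4, 0, 0, 0]
  [0, 0, 4, 0, 0]
  [0, 0, 0, 4, 0]
  [0, 0, 0, 0, 4]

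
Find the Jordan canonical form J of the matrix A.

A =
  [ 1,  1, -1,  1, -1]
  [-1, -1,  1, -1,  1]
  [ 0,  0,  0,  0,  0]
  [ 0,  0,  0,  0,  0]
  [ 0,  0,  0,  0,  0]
J_2(0) ⊕ J_1(0) ⊕ J_1(0) ⊕ J_1(0)

The characteristic polynomial is
  det(x·I − A) = x^5

Eigenvalues and multiplicities (the geometric multiplicity of λ is n − rank(A − λI), which equals the number of Jordan blocks for λ):
  λ = 0: algebraic multiplicity = 5, geometric multiplicity = 4

Determining the block sizes for each eigenvalue:
  λ = 0: 4 blocks summing to 5 forces exactly one block of size 2 and the rest size 1 → block sizes [2, 1, 1, 1]

Assembling the blocks gives a Jordan form
J =
  [0, 1, 0, 0, 0]
  [0, 0, 0, 0, 0]
  [0, 0, 0, 0, 0]
  [0, 0, 0, 0, 0]
  [0, 0, 0, 0, 0]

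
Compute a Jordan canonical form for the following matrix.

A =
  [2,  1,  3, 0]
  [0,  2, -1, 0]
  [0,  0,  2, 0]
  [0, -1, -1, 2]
J_3(2) ⊕ J_1(2)

The characteristic polynomial is
  det(x·I − A) = x^4 - 8*x^3 + 24*x^2 - 32*x + 16 = (x - 2)^4

Eigenvalues and multiplicities (the geometric multiplicity of λ is n − rank(A − λI), which equals the number of Jordan blocks for λ):
  λ = 2: algebraic multiplicity = 4, geometric multiplicity = 2

Determining the block sizes for each eigenvalue:
  λ = 2: with am = 4 and gm = 2, the partition is not yet determined (e.g. several partitions of 4 into 2 parts exist). Let N = A − (2)·I. Computing rank(N^1) = 2, rank(N^2) = 1, rank(N^3) = 0; the number of blocks of size ≥ j is rank(N^{j−1}) − rank(N^j), giving [2, 1, 1]. So we have 1 block(s) of size 3, 1 block(s) of size 1 → block sizes [3, 1]

Assembling the blocks gives a Jordan form
J =
  [2, 1, 0, 0]
  [0, 2, 1, 0]
  [0, 0, 2, 0]
  [0, 0, 0, 2]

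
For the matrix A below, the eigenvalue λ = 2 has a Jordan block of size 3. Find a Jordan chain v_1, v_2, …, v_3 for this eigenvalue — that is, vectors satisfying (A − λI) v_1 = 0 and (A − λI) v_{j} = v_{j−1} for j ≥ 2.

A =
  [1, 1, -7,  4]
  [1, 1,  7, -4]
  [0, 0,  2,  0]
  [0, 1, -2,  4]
A Jordan chain for λ = 2 of length 3:
v_1 = (2, -2, 0, 1)ᵀ
v_2 = (-1, 1, 0, 0)ᵀ
v_3 = (1, 0, 0, 0)ᵀ

Let N = A − (2)·I. We want v_3 with N^3 v_3 = 0 but N^2 v_3 ≠ 0; then v_{j-1} := N · v_j for j = 3, …, 2.

Pick v_3 = (1, 0, 0, 0)ᵀ.
Then v_2 = N · v_3 = (-1, 1, 0, 0)ᵀ.
Then v_1 = N · v_2 = (2, -2, 0, 1)ᵀ.

Sanity check: (A − (2)·I) v_1 = (0, 0, 0, 0)ᵀ = 0. ✓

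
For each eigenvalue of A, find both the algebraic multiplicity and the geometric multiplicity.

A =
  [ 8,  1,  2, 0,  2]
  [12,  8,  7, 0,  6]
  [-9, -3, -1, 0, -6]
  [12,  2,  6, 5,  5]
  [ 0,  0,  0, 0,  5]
λ = 5: alg = 5, geom = 2

Step 1 — factor the characteristic polynomial to read off the algebraic multiplicities:
  χ_A(x) = (x - 5)^5

Step 2 — compute geometric multiplicities via the rank-nullity identity g(λ) = n − rank(A − λI):
  rank(A − (5)·I) = 3, so dim ker(A − (5)·I) = n − 3 = 2

Summary:
  λ = 5: algebraic multiplicity = 5, geometric multiplicity = 2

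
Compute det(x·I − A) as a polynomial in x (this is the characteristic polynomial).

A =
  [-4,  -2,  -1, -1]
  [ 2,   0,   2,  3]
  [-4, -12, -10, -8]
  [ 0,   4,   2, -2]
x^4 + 16*x^3 + 96*x^2 + 256*x + 256

Expanding det(x·I − A) (e.g. by cofactor expansion or by noting that A is similar to its Jordan form J, which has the same characteristic polynomial as A) gives
  χ_A(x) = x^4 + 16*x^3 + 96*x^2 + 256*x + 256
which factors as (x + 4)^4. The eigenvalues (with algebraic multiplicities) are λ = -4 with multiplicity 4.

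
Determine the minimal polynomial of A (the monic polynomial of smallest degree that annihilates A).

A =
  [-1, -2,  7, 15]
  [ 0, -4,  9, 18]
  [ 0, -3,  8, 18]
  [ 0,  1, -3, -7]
x^2 + 2*x + 1

The characteristic polynomial is χ_A(x) = (x + 1)^4, so the eigenvalues are known. The minimal polynomial is
  m_A(x) = Π_λ (x − λ)^{k_λ}
where k_λ is the size of the *largest* Jordan block for λ (equivalently, the smallest k with (A − λI)^k v = 0 for every generalised eigenvector v of λ).

  λ = -1: largest Jordan block has size 2, contributing (x + 1)^2

So m_A(x) = (x + 1)^2 = x^2 + 2*x + 1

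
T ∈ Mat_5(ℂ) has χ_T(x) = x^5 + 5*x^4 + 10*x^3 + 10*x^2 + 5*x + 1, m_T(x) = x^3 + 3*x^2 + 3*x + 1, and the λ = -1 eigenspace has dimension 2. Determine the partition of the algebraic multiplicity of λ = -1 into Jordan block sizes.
Block sizes for λ = -1: [3, 2]

Step 1 — from the characteristic polynomial, algebraic multiplicity of λ = -1 is 5. From dim ker(T − (-1)·I) = 2, there are exactly 2 Jordan blocks for λ = -1.
Step 2 — from the minimal polynomial, the factor (x + 1)^3 tells us the largest block for λ = -1 has size 3.
Step 3 — with total size 5, 2 blocks, and largest block 3, the block sizes (in nonincreasing order) are [3, 2].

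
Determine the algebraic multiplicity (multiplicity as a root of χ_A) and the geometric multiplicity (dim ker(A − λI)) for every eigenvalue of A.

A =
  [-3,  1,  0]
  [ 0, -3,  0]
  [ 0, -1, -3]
λ = -3: alg = 3, geom = 2

Step 1 — factor the characteristic polynomial to read off the algebraic multiplicities:
  χ_A(x) = (x + 3)^3

Step 2 — compute geometric multiplicities via the rank-nullity identity g(λ) = n − rank(A − λI):
  rank(A − (-3)·I) = 1, so dim ker(A − (-3)·I) = n − 1 = 2

Summary:
  λ = -3: algebraic multiplicity = 3, geometric multiplicity = 2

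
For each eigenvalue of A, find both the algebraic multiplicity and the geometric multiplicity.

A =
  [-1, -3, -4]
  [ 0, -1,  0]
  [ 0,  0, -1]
λ = -1: alg = 3, geom = 2

Step 1 — factor the characteristic polynomial to read off the algebraic multiplicities:
  χ_A(x) = (x + 1)^3

Step 2 — compute geometric multiplicities via the rank-nullity identity g(λ) = n − rank(A − λI):
  rank(A − (-1)·I) = 1, so dim ker(A − (-1)·I) = n − 1 = 2

Summary:
  λ = -1: algebraic multiplicity = 3, geometric multiplicity = 2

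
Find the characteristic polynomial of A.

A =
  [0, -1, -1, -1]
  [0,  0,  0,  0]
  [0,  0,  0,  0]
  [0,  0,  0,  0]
x^4

Expanding det(x·I − A) (e.g. by cofactor expansion or by noting that A is similar to its Jordan form J, which has the same characteristic polynomial as A) gives
  χ_A(x) = x^4
which factors as x^4. The eigenvalues (with algebraic multiplicities) are λ = 0 with multiplicity 4.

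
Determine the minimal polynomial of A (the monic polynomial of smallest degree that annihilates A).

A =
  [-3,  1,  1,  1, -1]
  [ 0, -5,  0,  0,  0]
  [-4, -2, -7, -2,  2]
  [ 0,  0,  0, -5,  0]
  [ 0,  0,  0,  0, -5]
x^2 + 10*x + 25

The characteristic polynomial is χ_A(x) = (x + 5)^5, so the eigenvalues are known. The minimal polynomial is
  m_A(x) = Π_λ (x − λ)^{k_λ}
where k_λ is the size of the *largest* Jordan block for λ (equivalently, the smallest k with (A − λI)^k v = 0 for every generalised eigenvector v of λ).

  λ = -5: largest Jordan block has size 2, contributing (x + 5)^2

So m_A(x) = (x + 5)^2 = x^2 + 10*x + 25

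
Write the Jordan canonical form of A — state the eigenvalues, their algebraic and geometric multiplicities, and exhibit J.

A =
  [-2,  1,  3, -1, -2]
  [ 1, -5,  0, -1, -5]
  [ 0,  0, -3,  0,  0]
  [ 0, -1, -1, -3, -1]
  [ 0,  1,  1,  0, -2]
J_3(-3) ⊕ J_1(-3) ⊕ J_1(-3)

The characteristic polynomial is
  det(x·I − A) = x^5 + 15*x^4 + 90*x^3 + 270*x^2 + 405*x + 243 = (x + 3)^5

Eigenvalues and multiplicities (the geometric multiplicity of λ is n − rank(A − λI), which equals the number of Jordan blocks for λ):
  λ = -3: algebraic multiplicity = 5, geometric multiplicity = 3

Determining the block sizes for each eigenvalue:
  λ = -3: with am = 5 and gm = 3, the partition is not yet determined (e.g. several partitions of 5 into 3 parts exist). Let N = A − (-3)·I. Computing rank(N^1) = 2, rank(N^2) = 1, rank(N^3) = 0; the number of blocks of size ≥ j is rank(N^{j−1}) − rank(N^j), giving [3, 1, 1]. So we have 1 block(s) of size 3, 2 block(s) of size 1 → block sizes [3, 1, 1]

Assembling the blocks gives a Jordan form
J =
  [-3,  1,  0,  0,  0]
  [ 0, -3,  1,  0,  0]
  [ 0,  0, -3,  0,  0]
  [ 0,  0,  0, -3,  0]
  [ 0,  0,  0,  0, -3]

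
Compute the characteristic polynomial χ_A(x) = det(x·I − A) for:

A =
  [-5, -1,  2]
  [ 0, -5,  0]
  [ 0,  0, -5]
x^3 + 15*x^2 + 75*x + 125

Expanding det(x·I − A) (e.g. by cofactor expansion or by noting that A is similar to its Jordan form J, which has the same characteristic polynomial as A) gives
  χ_A(x) = x^3 + 15*x^2 + 75*x + 125
which factors as (x + 5)^3. The eigenvalues (with algebraic multiplicities) are λ = -5 with multiplicity 3.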